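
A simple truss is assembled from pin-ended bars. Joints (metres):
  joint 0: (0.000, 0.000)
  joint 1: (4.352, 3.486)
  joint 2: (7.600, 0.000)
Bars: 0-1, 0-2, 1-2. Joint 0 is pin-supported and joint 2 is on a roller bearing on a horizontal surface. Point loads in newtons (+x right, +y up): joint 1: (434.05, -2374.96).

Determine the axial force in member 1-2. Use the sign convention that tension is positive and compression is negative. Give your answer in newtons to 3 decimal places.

-2130.920

N=3 nodes, M=3 members, R=3 reactions → 2N=6, M+R=6
member 0 (0-1): L=5.5760, (cx,cy)=(0.7805,0.6252)
member 1 (0-2): L=7.6000, (cx,cy)=(1.0000,0.0000)
member 2 (1-2): L=4.7646, (cx,cy)=(0.6817,-0.7316)
solve A·x = −loads:
  F[0-1] = -1305.0580 N (compression)
  F[0-2] = +1452.6265 N (tension)
  F[1-2] = -2130.9200 N (compression)
  Rx@0 = -434.0500 N
  Ry@0 = +815.8910 N
  Ry@2 = +1559.0690 N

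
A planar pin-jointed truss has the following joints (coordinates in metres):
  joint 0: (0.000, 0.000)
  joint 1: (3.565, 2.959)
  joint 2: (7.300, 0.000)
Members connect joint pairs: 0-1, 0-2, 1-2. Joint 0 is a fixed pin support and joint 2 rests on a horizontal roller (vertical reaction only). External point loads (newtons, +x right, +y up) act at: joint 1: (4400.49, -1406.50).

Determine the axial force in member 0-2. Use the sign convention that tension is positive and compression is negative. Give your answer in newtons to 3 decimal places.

3118.489

N=3 nodes, M=3 members, R=3 reactions → 2N=6, M+R=6
member 0 (0-1): L=4.6330, (cx,cy)=(0.7695,0.6387)
member 1 (0-2): L=7.3000, (cx,cy)=(1.0000,0.0000)
member 2 (1-2): L=4.7651, (cx,cy)=(0.7838,-0.6210)
solve A·x = −loads:
  F[0-1] = +1666.0697 N (tension)
  F[0-2] = +3118.4895 N (tension)
  F[1-2] = -3978.5342 N (compression)
  Rx@0 = -4400.4900 N
  Ry@0 = -1064.0784 N
  Ry@2 = +2470.5784 N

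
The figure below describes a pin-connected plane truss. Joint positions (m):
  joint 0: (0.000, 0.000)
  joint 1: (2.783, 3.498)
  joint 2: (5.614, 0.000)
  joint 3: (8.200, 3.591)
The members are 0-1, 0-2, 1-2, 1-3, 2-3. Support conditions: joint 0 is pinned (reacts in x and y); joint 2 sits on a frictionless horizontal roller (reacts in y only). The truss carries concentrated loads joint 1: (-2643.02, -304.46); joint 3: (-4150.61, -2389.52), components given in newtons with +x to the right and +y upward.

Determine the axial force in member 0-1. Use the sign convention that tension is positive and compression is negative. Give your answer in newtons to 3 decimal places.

N=4 nodes, M=5 members, R=3 reactions → 2N=8, M+R=8
member 0 (0-1): L=4.4700, (cx,cy)=(0.6226,0.7825)
member 1 (0-2): L=5.6140, (cx,cy)=(1.0000,0.0000)
member 2 (1-2): L=4.5001, (cx,cy)=(0.6291,-0.7773)
member 3 (1-3): L=5.4178, (cx,cy)=(0.9999,0.0172)
member 4 (2-3): L=4.4252, (cx,cy)=(0.5844,0.8115)
solve A·x = −loads:
  F[0-1] = -4286.7800 N (compression)
  F[0-2] = -4124.7148 N (compression)
  F[1-2] = +3869.5740 N (tension)
  F[1-3] = -2460.6158 N (compression)
  F[2-3] = -2892.5834 N (compression)
  Rx@0 = +6793.6300 N
  Ry@0 = +3354.6049 N
  Ry@2 = -660.6249 N

-4286.780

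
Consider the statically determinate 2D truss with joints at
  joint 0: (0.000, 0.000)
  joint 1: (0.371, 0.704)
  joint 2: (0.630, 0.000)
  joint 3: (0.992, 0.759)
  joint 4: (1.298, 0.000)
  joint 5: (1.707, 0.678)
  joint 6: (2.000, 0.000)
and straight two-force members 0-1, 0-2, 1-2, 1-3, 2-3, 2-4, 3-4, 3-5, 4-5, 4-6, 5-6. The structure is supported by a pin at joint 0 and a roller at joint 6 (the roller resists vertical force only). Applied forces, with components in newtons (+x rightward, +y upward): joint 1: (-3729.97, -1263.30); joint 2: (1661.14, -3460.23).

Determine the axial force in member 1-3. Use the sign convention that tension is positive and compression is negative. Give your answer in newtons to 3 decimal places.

N=7 nodes, M=11 members, R=3 reactions → 2N=14, M+R=14
member 0 (0-1): L=0.7958, (cx,cy)=(0.4662,0.8847)
member 1 (0-2): L=0.6300, (cx,cy)=(1.0000,0.0000)
member 2 (1-2): L=0.7501, (cx,cy)=(0.3453,-0.9385)
member 3 (1-3): L=0.6234, (cx,cy)=(0.9961,0.0882)
member 4 (2-3): L=0.8409, (cx,cy)=(0.4305,0.9026)
member 5 (2-4): L=0.6680, (cx,cy)=(1.0000,0.0000)
member 6 (3-4): L=0.8184, (cx,cy)=(0.3739,-0.9275)
member 7 (3-5): L=0.7196, (cx,cy)=(0.9936,-0.1126)
member 8 (4-5): L=0.7918, (cx,cy)=(0.5165,0.8563)
member 9 (4-6): L=0.7020, (cx,cy)=(1.0000,0.0000)
member 10 (5-6): L=0.7386, (cx,cy)=(0.3967,-0.9180)
solve A·x = −loads:
  F[0-1] = -5326.4495 N (compression)
  F[0-2] = +414.4273 N (tension)
  F[1-2] = +3672.8388 N (tension)
  F[1-3] = -21.5028 N (compression)
  F[2-3] = +14.6934 N (tension)
  F[2-4] = +15.0937 N (tension)
  F[3-4] = -10.9086 N (compression)
  F[3-5] = -11.0852 N (compression)
  F[4-5] = +11.8157 N (tension)
  F[4-6] = +4.9115 N (tension)
  F[5-6] = -12.3810 N (compression)
  Rx@0 = +2068.8300 N
  Ry@0 = +4712.1648 N
  Ry@6 = +11.3652 N

-21.503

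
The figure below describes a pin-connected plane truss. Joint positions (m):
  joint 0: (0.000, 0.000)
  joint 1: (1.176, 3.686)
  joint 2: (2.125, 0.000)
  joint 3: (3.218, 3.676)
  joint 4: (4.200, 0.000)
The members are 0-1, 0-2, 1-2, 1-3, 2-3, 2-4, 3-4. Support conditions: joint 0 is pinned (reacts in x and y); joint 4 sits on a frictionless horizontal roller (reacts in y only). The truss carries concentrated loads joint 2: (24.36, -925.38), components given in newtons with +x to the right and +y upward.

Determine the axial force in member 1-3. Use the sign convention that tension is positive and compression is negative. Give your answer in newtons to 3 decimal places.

-263.904

N=5 nodes, M=7 members, R=3 reactions → 2N=10, M+R=10
member 0 (0-1): L=3.8691, (cx,cy)=(0.3040,0.9527)
member 1 (0-2): L=2.1250, (cx,cy)=(1.0000,0.0000)
member 2 (1-2): L=3.8062, (cx,cy)=(0.2493,-0.9684)
member 3 (1-3): L=2.0420, (cx,cy)=(1.0000,-0.0049)
member 4 (2-3): L=3.8351, (cx,cy)=(0.2850,0.9585)
member 5 (2-4): L=2.0750, (cx,cy)=(1.0000,0.0000)
member 6 (3-4): L=3.8049, (cx,cy)=(0.2581,-0.9661)
solve A·x = −loads:
  F[0-1] = -479.8862 N (compression)
  F[0-2] = +170.2216 N (tension)
  F[1-2] = +473.4256 N (tension)
  F[1-3] = -263.9038 N (compression)
  F[2-3] = +487.1078 N (tension)
  F[2-4] = +125.0736 N (tension)
  F[3-4] = -484.6163 N (compression)
  Rx@0 = -24.3600 N
  Ry@0 = +457.1818 N
  Ry@4 = +468.1982 N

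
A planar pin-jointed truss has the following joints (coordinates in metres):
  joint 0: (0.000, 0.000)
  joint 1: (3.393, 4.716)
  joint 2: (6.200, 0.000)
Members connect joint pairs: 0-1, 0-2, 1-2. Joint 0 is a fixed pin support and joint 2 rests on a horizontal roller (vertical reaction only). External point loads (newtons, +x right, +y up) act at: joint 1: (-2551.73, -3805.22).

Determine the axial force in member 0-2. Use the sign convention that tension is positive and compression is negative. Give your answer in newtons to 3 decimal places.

84.208

N=3 nodes, M=3 members, R=3 reactions → 2N=6, M+R=6
member 0 (0-1): L=5.8097, (cx,cy)=(0.5840,0.8117)
member 1 (0-2): L=6.2000, (cx,cy)=(1.0000,0.0000)
member 2 (1-2): L=5.4882, (cx,cy)=(0.5115,-0.8593)
solve A·x = −loads:
  F[0-1] = -4513.4450 N (compression)
  F[0-2] = +84.2078 N (tension)
  F[1-2] = -164.6405 N (compression)
  Rx@0 = +2551.7300 N
  Ry@0 = +3663.7437 N
  Ry@2 = +141.4763 N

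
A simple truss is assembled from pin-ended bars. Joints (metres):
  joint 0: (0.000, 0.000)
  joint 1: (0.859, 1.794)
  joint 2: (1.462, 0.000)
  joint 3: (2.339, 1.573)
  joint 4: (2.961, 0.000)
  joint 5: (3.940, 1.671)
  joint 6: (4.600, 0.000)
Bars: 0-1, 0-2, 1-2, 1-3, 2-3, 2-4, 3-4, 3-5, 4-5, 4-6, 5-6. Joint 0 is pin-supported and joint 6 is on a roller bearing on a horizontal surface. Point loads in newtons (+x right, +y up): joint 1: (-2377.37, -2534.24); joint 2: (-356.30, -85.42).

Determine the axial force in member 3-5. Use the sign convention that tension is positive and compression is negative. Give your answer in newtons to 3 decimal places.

N=7 nodes, M=11 members, R=3 reactions → 2N=14, M+R=14
member 0 (0-1): L=1.9890, (cx,cy)=(0.4319,0.9019)
member 1 (0-2): L=1.4620, (cx,cy)=(1.0000,0.0000)
member 2 (1-2): L=1.8926, (cx,cy)=(0.3186,-0.9479)
member 3 (1-3): L=1.4964, (cx,cy)=(0.9890,-0.1477)
member 4 (2-3): L=1.8010, (cx,cy)=(0.4870,0.8734)
member 5 (2-4): L=1.4990, (cx,cy)=(1.0000,0.0000)
member 6 (3-4): L=1.6915, (cx,cy)=(0.3677,-0.9299)
member 7 (3-5): L=1.6040, (cx,cy)=(0.9981,0.0611)
member 8 (4-5): L=1.9367, (cx,cy)=(0.5055,0.8628)
member 9 (4-6): L=1.6390, (cx,cy)=(1.0000,0.0000)
member 10 (5-6): L=1.7966, (cx,cy)=(0.3674,-0.9301)
solve A·x = −loads:
  F[0-1] = -3377.6627 N (compression)
  F[0-2] = -1274.9770 N (compression)
  F[1-2] = +416.5476 N (tension)
  F[1-3] = +794.6774 N (tension)
  F[2-3] = -354.2618 N (compression)
  F[2-4] = -613.4509 N (compression)
  F[3-4] = +487.5177 N (tension)
  F[3-5] = +434.9943 N (tension)
  F[4-5] = -525.4394 N (compression)
  F[4-6] = -168.5681 N (compression)
  F[5-6] = +458.8678 N (tension)
  Rx@0 = +2733.6700 N
  Ry@0 = +3046.4438 N
  Ry@6 = -426.7838 N

434.994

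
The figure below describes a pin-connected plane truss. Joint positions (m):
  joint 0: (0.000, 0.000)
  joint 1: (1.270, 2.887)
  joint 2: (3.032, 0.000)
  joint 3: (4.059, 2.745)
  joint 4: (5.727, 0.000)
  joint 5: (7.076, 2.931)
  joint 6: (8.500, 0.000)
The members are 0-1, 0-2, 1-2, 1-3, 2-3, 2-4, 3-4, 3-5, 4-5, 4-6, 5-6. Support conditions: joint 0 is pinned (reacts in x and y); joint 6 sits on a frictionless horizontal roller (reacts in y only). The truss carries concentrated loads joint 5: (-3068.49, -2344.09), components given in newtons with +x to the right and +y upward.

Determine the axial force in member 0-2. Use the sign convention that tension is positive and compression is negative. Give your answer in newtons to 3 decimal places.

-2430.282

N=7 nodes, M=11 members, R=3 reactions → 2N=14, M+R=14
member 0 (0-1): L=3.1540, (cx,cy)=(0.4027,0.9153)
member 1 (0-2): L=3.0320, (cx,cy)=(1.0000,0.0000)
member 2 (1-2): L=3.3822, (cx,cy)=(0.5210,-0.8536)
member 3 (1-3): L=2.7926, (cx,cy)=(0.9987,-0.0508)
member 4 (2-3): L=2.9308, (cx,cy)=(0.3504,0.9366)
member 5 (2-4): L=2.6950, (cx,cy)=(1.0000,0.0000)
member 6 (3-4): L=3.2120, (cx,cy)=(0.5193,-0.8546)
member 7 (3-5): L=3.0227, (cx,cy)=(0.9981,0.0615)
member 8 (4-5): L=3.2265, (cx,cy)=(0.4181,0.9084)
member 9 (4-6): L=2.7730, (cx,cy)=(1.0000,0.0000)
member 10 (5-6): L=3.2586, (cx,cy)=(0.4370,-0.8995)
solve A·x = −loads:
  F[0-1] = -1584.9622 N (compression)
  F[0-2] = -2430.2824 N (compression)
  F[1-2] = +1793.4500 N (tension)
  F[1-3] = -1574.5594 N (compression)
  F[2-3] = -1634.4898 N (compression)
  F[2-4] = -923.2212 N (compression)
  F[3-4] = +1487.1639 N (tension)
  F[3-5] = -2923.0848 N (compression)
  F[4-5] = -1399.0734 N (compression)
  F[4-6] = +434.0010 N (tension)
  F[5-6] = -993.1460 N (compression)
  Rx@0 = +3068.4900 N
  Ry@0 = +1450.7916 N
  Ry@6 = +893.2984 N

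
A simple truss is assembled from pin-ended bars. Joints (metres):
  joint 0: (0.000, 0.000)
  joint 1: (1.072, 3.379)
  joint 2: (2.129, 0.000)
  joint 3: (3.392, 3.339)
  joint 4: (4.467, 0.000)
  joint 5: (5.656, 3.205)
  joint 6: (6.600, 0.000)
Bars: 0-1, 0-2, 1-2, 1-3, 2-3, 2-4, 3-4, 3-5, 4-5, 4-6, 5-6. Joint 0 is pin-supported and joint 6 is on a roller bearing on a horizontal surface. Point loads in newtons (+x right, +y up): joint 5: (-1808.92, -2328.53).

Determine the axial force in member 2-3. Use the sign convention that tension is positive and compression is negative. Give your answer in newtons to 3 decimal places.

N=7 nodes, M=11 members, R=3 reactions → 2N=14, M+R=14
member 0 (0-1): L=3.5450, (cx,cy)=(0.3024,0.9532)
member 1 (0-2): L=2.1290, (cx,cy)=(1.0000,0.0000)
member 2 (1-2): L=3.5405, (cx,cy)=(0.2985,-0.9544)
member 3 (1-3): L=2.3203, (cx,cy)=(0.9999,-0.0172)
member 4 (2-3): L=3.5699, (cx,cy)=(0.3538,0.9353)
member 5 (2-4): L=2.3380, (cx,cy)=(1.0000,0.0000)
member 6 (3-4): L=3.5078, (cx,cy)=(0.3065,-0.9519)
member 7 (3-5): L=2.2680, (cx,cy)=(0.9983,-0.0591)
member 8 (4-5): L=3.4184, (cx,cy)=(0.3478,0.9376)
member 9 (4-6): L=2.1330, (cx,cy)=(1.0000,0.0000)
member 10 (5-6): L=3.3411, (cx,cy)=(0.2825,-0.9593)
solve A·x = −loads:
  F[0-1] = -1270.9787 N (compression)
  F[0-2] = -1424.5758 N (compression)
  F[1-2] = +1283.2270 N (tension)
  F[1-3] = -767.5636 N (compression)
  F[2-3] = -1309.3911 N (compression)
  F[2-4] = -578.2174 N (compression)
  F[3-4] = +1375.4456 N (tension)
  F[3-5] = -1655.1149 N (compression)
  F[4-5] = -1396.4560 N (compression)
  F[4-6] = +329.0178 N (tension)
  F[5-6] = -1164.5039 N (compression)
  Rx@0 = +1808.9200 N
  Ry@0 = +1211.4729 N
  Ry@6 = +1117.0571 N

-1309.391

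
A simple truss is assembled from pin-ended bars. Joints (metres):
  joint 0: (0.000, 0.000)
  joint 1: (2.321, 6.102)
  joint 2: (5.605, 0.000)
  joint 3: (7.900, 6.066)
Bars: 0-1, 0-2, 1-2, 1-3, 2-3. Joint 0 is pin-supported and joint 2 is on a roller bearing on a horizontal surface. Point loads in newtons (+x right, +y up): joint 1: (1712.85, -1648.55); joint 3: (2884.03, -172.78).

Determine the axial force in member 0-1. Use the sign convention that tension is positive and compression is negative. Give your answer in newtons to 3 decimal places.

N=4 nodes, M=5 members, R=3 reactions → 2N=8, M+R=8
member 0 (0-1): L=6.5285, (cx,cy)=(0.3555,0.9347)
member 1 (0-2): L=5.6050, (cx,cy)=(1.0000,0.0000)
member 2 (1-2): L=6.9296, (cx,cy)=(0.4739,-0.8806)
member 3 (1-3): L=5.5791, (cx,cy)=(1.0000,-0.0065)
member 4 (2-3): L=6.4856, (cx,cy)=(0.3539,0.9353)
solve A·x = −loads:
  F[0-1] = +4376.7518 N (tension)
  F[0-2] = +3040.8679 N (tension)
  F[1-2] = -6539.3240 N (compression)
  F[1-3] = +2942.2776 N (tension)
  F[2-3] = -164.4336 N (compression)
  Rx@0 = -4596.8800 N
  Ry@0 = -4090.8169 N
  Ry@2 = +5912.1469 N

4376.752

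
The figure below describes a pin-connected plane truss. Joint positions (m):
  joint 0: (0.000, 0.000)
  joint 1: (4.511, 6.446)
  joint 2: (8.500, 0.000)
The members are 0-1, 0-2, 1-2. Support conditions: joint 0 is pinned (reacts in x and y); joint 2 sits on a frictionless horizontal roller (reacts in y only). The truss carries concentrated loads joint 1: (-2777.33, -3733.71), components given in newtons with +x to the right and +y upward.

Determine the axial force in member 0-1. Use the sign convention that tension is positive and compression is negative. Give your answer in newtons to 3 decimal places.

-4709.371

N=3 nodes, M=3 members, R=3 reactions → 2N=6, M+R=6
member 0 (0-1): L=7.8677, (cx,cy)=(0.5734,0.8193)
member 1 (0-2): L=8.5000, (cx,cy)=(1.0000,0.0000)
member 2 (1-2): L=7.5804, (cx,cy)=(0.5262,-0.8503)
solve A·x = −loads:
  F[0-1] = -4709.3711 N (compression)
  F[0-2] = -77.1651 N (compression)
  F[1-2] = +146.6396 N (tension)
  Rx@0 = +2777.3300 N
  Ry@0 = +3858.4045 N
  Ry@2 = -124.6945 N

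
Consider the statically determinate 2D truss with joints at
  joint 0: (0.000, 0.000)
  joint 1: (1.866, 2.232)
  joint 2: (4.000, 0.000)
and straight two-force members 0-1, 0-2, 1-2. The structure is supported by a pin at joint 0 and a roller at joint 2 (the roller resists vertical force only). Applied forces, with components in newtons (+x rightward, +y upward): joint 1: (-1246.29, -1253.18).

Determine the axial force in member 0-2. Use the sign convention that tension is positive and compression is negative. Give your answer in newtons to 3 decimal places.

-105.956

N=3 nodes, M=3 members, R=3 reactions → 2N=6, M+R=6
member 0 (0-1): L=2.9093, (cx,cy)=(0.6414,0.7672)
member 1 (0-2): L=4.0000, (cx,cy)=(1.0000,0.0000)
member 2 (1-2): L=3.0880, (cx,cy)=(0.6911,-0.7228)
solve A·x = −loads:
  F[0-1] = -1777.8814 N (compression)
  F[0-2] = -105.9555 N (compression)
  F[1-2] = +153.3230 N (tension)
  Rx@0 = +1246.2900 N
  Ry@0 = +1364.0014 N
  Ry@2 = -110.8213 N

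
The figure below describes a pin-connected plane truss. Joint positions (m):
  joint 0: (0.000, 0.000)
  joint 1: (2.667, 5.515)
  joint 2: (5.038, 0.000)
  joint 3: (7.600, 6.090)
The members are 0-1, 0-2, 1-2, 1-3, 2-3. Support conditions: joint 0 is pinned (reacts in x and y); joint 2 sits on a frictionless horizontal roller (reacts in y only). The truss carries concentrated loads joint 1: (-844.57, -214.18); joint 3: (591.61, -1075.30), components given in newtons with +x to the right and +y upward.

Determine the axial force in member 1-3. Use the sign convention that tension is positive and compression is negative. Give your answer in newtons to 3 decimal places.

1105.243

N=4 nodes, M=5 members, R=3 reactions → 2N=8, M+R=8
member 0 (0-1): L=6.1260, (cx,cy)=(0.4354,0.9003)
member 1 (0-2): L=5.0380, (cx,cy)=(1.0000,0.0000)
member 2 (1-2): L=6.0031, (cx,cy)=(0.3950,-0.9187)
member 3 (1-3): L=4.9664, (cx,cy)=(0.9933,0.1158)
member 4 (2-3): L=6.6070, (cx,cy)=(0.3878,0.9218)
solve A·x = −loads:
  F[0-1] = +262.8594 N (tension)
  F[0-2] = -367.3974 N (compression)
  F[1-2] = -351.4311 N (compression)
  F[1-3] = +1105.2429 N (tension)
  F[2-3] = -1305.4042 N (compression)
  Rx@0 = +252.9600 N
  Ry@0 = -236.6414 N
  Ry@2 = +1526.1214 N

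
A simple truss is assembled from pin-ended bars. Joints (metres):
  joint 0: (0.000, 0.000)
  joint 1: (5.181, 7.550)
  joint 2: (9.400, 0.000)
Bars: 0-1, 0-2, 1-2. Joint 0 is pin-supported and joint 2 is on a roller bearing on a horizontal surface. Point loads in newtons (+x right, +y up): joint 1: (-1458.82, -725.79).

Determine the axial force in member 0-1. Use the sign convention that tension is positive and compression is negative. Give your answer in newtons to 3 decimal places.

N=3 nodes, M=3 members, R=3 reactions → 2N=6, M+R=6
member 0 (0-1): L=9.1567, (cx,cy)=(0.5658,0.8245)
member 1 (0-2): L=9.4000, (cx,cy)=(1.0000,0.0000)
member 2 (1-2): L=8.6488, (cx,cy)=(0.4878,-0.8729)
solve A·x = −loads:
  F[0-1] = -1816.1422 N (compression)
  F[0-2] = -431.2198 N (compression)
  F[1-2] = +883.9895 N (tension)
  Rx@0 = +1458.8200 N
  Ry@0 = +1497.4680 N
  Ry@2 = -771.6780 N

-1816.142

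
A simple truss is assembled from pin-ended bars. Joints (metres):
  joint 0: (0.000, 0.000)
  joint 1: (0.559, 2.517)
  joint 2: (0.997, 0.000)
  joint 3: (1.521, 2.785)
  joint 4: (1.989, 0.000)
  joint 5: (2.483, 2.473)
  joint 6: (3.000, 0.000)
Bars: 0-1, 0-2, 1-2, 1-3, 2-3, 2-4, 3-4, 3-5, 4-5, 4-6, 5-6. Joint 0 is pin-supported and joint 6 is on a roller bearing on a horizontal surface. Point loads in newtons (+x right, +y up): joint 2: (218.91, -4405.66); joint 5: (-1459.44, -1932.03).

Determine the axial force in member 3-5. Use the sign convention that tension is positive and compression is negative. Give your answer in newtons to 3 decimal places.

-1810.699

N=7 nodes, M=11 members, R=3 reactions → 2N=14, M+R=14
member 0 (0-1): L=2.5783, (cx,cy)=(0.2168,0.9762)
member 1 (0-2): L=0.9970, (cx,cy)=(1.0000,0.0000)
member 2 (1-2): L=2.5548, (cx,cy)=(0.1714,-0.9852)
member 3 (1-3): L=0.9986, (cx,cy)=(0.9633,0.2684)
member 4 (2-3): L=2.8339, (cx,cy)=(0.1849,0.9828)
member 5 (2-4): L=0.9920, (cx,cy)=(1.0000,0.0000)
member 6 (3-4): L=2.8240, (cx,cy)=(0.1657,-0.9862)
member 7 (3-5): L=1.0113, (cx,cy)=(0.9512,-0.3085)
member 8 (4-5): L=2.5219, (cx,cy)=(0.1959,0.9806)
member 9 (4-6): L=1.0110, (cx,cy)=(1.0000,0.0000)
member 10 (5-6): L=2.5265, (cx,cy)=(0.2046,-0.9788)
solve A·x = −loads:
  F[0-1] = -4586.6261 N (compression)
  F[0-2] = -246.1162 N (compression)
  F[1-2] = +4066.4877 N (tension)
  F[1-3] = -1755.9889 N (compression)
  F[2-3] = +406.3863 N (tension)
  F[2-4] = +156.9902 N (tension)
  F[3-4] = +639.3195 N (tension)
  F[3-5] = -1810.6987 N (compression)
  F[4-5] = -642.9356 N (compression)
  F[4-6] = +388.8809 N (tension)
  F[5-6] = -1900.3741 N (compression)
  Rx@0 = +1240.5300 N
  Ry@0 = +4477.5305 N
  Ry@6 = +1860.1595 N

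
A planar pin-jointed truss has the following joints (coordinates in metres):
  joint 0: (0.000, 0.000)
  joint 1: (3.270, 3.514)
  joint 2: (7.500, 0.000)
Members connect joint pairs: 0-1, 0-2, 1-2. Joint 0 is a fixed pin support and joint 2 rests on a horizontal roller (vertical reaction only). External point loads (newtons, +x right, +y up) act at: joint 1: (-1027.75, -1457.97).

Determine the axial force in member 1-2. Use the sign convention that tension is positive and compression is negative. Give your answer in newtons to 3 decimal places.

N=3 nodes, M=3 members, R=3 reactions → 2N=6, M+R=6
member 0 (0-1): L=4.8001, (cx,cy)=(0.6812,0.7321)
member 1 (0-2): L=7.5000, (cx,cy)=(1.0000,0.0000)
member 2 (1-2): L=5.4992, (cx,cy)=(0.7692,-0.6390)
solve A·x = −loads:
  F[0-1] = -1781.0284 N (compression)
  F[0-2] = +185.5468 N (tension)
  F[1-2] = -241.2191 N (compression)
  Rx@0 = +1027.7500 N
  Ry@0 = +1303.8302 N
  Ry@2 = +154.1398 N

-241.219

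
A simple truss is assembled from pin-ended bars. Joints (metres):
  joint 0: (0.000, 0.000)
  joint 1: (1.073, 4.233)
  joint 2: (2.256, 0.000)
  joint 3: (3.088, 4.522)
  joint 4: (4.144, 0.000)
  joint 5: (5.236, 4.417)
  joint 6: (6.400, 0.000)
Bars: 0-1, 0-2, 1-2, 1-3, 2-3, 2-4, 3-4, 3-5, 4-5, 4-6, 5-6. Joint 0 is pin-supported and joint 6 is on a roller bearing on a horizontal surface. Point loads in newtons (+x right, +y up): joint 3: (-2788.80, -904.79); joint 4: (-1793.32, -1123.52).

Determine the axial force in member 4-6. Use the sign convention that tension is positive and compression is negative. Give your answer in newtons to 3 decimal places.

N=7 nodes, M=11 members, R=3 reactions → 2N=14, M+R=14
member 0 (0-1): L=4.3669, (cx,cy)=(0.2457,0.9693)
member 1 (0-2): L=2.2560, (cx,cy)=(1.0000,0.0000)
member 2 (1-2): L=4.3952, (cx,cy)=(0.2692,-0.9631)
member 3 (1-3): L=2.0356, (cx,cy)=(0.9899,0.1420)
member 4 (2-3): L=4.5979, (cx,cy)=(0.1810,0.9835)
member 5 (2-4): L=1.8880, (cx,cy)=(1.0000,0.0000)
member 6 (3-4): L=4.6437, (cx,cy)=(0.2274,-0.9738)
member 7 (3-5): L=2.1506, (cx,cy)=(0.9988,-0.0488)
member 8 (4-5): L=4.5500, (cx,cy)=(0.2400,0.9708)
member 9 (4-6): L=2.2560, (cx,cy)=(1.0000,0.0000)
member 10 (5-6): L=4.5678, (cx,cy)=(0.2548,-0.9670)
solve A·x = −loads:
  F[0-1] = -2924.3854 N (compression)
  F[0-2] = -3863.5595 N (compression)
  F[1-2] = +2727.0363 N (tension)
  F[1-3] = -1467.4261 N (compression)
  F[2-3] = -2670.4829 N (compression)
  F[2-4] = -2646.3284 N (compression)
  F[3-4] = +1961.4375 N (tension)
  F[3-5] = +407.4505 N (tension)
  F[4-5] = -810.2078 N (compression)
  F[4-6] = -212.5140 N (compression)
  F[5-6] = +833.9528 N (tension)
  Rx@0 = +4582.1200 N
  Ry@0 = +2834.7311 N
  Ry@6 = -806.4211 N

-212.514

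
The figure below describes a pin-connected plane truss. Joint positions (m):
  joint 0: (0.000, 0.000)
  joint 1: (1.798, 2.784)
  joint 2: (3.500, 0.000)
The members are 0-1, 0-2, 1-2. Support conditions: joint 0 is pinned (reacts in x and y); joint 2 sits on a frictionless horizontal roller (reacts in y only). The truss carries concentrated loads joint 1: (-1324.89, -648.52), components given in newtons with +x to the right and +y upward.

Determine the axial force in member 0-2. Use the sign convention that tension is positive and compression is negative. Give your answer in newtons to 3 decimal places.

-440.601

N=3 nodes, M=3 members, R=3 reactions → 2N=6, M+R=6
member 0 (0-1): L=3.3141, (cx,cy)=(0.5425,0.8400)
member 1 (0-2): L=3.5000, (cx,cy)=(1.0000,0.0000)
member 2 (1-2): L=3.2630, (cx,cy)=(0.5216,-0.8532)
solve A·x = −loads:
  F[0-1] = -1629.9490 N (compression)
  F[0-2] = -440.6012 N (compression)
  F[1-2] = +844.7129 N (tension)
  Rx@0 = +1324.8900 N
  Ry@0 = +1369.2214 N
  Ry@2 = -720.7014 N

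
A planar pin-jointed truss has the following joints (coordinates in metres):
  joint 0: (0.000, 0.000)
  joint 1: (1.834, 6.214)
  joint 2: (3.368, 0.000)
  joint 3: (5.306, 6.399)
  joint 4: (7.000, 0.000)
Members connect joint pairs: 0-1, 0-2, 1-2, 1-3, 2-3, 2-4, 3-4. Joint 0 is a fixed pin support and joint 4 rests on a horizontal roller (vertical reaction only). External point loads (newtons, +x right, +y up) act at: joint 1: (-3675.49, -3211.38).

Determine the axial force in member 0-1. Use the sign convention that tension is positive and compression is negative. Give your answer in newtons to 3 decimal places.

N=5 nodes, M=7 members, R=3 reactions → 2N=10, M+R=10
member 0 (0-1): L=6.4790, (cx,cy)=(0.2831,0.9591)
member 1 (0-2): L=3.3680, (cx,cy)=(1.0000,0.0000)
member 2 (1-2): L=6.4005, (cx,cy)=(0.2397,-0.9709)
member 3 (1-3): L=3.4769, (cx,cy)=(0.9986,0.0532)
member 4 (2-3): L=6.6860, (cx,cy)=(0.2899,0.9571)
member 5 (2-4): L=3.6320, (cx,cy)=(1.0000,0.0000)
member 6 (3-4): L=6.6194, (cx,cy)=(0.2559,-0.9667)
solve A·x = −loads:
  F[0-1] = -5872.9908 N (compression)
  F[0-2] = -2013.0303 N (compression)
  F[1-2] = +2570.7597 N (tension)
  F[1-3] = +1398.8852 N (tension)
  F[2-3] = -2607.7884 N (compression)
  F[2-4] = -641.0154 N (compression)
  F[3-4] = +2504.8144 N (tension)
  Rx@0 = +3675.4900 N
  Ry@0 = +5632.7834 N
  Ry@4 = -2421.4034 N

-5872.991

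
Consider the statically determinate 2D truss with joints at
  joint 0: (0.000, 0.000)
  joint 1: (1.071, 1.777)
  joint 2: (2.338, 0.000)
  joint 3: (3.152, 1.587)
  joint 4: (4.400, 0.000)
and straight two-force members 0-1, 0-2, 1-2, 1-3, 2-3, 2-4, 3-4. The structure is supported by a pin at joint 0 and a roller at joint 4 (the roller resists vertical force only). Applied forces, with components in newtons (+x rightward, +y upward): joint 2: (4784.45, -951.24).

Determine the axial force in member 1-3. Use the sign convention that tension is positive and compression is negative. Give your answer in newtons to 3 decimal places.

N=5 nodes, M=7 members, R=3 reactions → 2N=10, M+R=10
member 0 (0-1): L=2.0748, (cx,cy)=(0.5162,0.8565)
member 1 (0-2): L=2.3380, (cx,cy)=(1.0000,0.0000)
member 2 (1-2): L=2.1824, (cx,cy)=(0.5805,-0.8142)
member 3 (1-3): L=2.0897, (cx,cy)=(0.9959,-0.0909)
member 4 (2-3): L=1.7836, (cx,cy)=(0.4564,0.8898)
member 5 (2-4): L=2.0620, (cx,cy)=(1.0000,0.0000)
member 6 (3-4): L=2.0189, (cx,cy)=(0.6181,-0.7861)
solve A·x = −loads:
  F[0-1] = -520.4915 N (compression)
  F[0-2] = +5053.1255 N (tension)
  F[1-2] = +617.8426 N (tension)
  F[1-3] = -629.9701 N (compression)
  F[2-3] = +503.6904 N (tension)
  F[2-4] = +397.4839 N (tension)
  F[3-4] = -643.0222 N (compression)
  Rx@0 = -4784.4500 N
  Ry@0 = +445.7857 N
  Ry@4 = +505.4543 N

-629.970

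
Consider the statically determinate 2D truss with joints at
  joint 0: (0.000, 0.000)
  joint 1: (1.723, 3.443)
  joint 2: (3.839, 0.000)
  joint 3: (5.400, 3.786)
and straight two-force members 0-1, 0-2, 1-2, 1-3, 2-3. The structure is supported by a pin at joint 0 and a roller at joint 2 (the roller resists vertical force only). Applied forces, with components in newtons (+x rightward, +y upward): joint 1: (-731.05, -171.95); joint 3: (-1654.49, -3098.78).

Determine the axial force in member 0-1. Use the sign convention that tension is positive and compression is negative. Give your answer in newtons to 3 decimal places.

-1254.710

N=4 nodes, M=5 members, R=3 reactions → 2N=8, M+R=8
member 0 (0-1): L=3.8501, (cx,cy)=(0.4475,0.8943)
member 1 (0-2): L=3.8390, (cx,cy)=(1.0000,0.0000)
member 2 (1-2): L=4.0413, (cx,cy)=(0.5236,-0.8520)
member 3 (1-3): L=3.6930, (cx,cy)=(0.9957,0.0929)
member 4 (2-3): L=4.0952, (cx,cy)=(0.3812,0.9245)
solve A·x = −loads:
  F[0-1] = -1254.7102 N (compression)
  F[0-2] = -1824.0255 N (compression)
  F[1-2] = +1072.2787 N (tension)
  F[1-3] = -393.6114 N (compression)
  F[2-3] = -3312.2967 N (compression)
  Rx@0 = +2385.5400 N
  Ry@0 = +1122.0513 N
  Ry@2 = +2148.6787 N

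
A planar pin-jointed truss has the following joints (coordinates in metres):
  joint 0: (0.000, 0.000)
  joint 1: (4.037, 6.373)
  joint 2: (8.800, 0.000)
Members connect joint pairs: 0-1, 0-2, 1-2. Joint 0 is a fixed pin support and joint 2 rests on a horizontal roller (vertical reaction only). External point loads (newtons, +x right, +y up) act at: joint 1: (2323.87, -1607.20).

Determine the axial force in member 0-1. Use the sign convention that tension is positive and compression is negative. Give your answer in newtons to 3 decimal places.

962.460

N=3 nodes, M=3 members, R=3 reactions → 2N=6, M+R=6
member 0 (0-1): L=7.5440, (cx,cy)=(0.5351,0.8448)
member 1 (0-2): L=8.8000, (cx,cy)=(1.0000,0.0000)
member 2 (1-2): L=7.9562, (cx,cy)=(0.5987,-0.8010)
solve A·x = −loads:
  F[0-1] = +962.4598 N (tension)
  F[0-2] = +1808.8341 N (tension)
  F[1-2] = -3021.5129 N (compression)
  Rx@0 = -2323.8700 N
  Ry@0 = -813.0602 N
  Ry@2 = +2420.2602 N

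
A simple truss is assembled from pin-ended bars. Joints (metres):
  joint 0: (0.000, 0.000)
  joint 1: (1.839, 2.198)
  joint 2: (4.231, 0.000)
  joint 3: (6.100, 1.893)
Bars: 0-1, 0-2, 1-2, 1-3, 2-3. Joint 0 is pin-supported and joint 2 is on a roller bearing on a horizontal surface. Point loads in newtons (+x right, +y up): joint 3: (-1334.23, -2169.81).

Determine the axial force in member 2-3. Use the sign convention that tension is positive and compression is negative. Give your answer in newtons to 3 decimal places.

-2973.267

N=4 nodes, M=5 members, R=3 reactions → 2N=8, M+R=8
member 0 (0-1): L=2.8659, (cx,cy)=(0.6417,0.7670)
member 1 (0-2): L=4.2310, (cx,cy)=(1.0000,0.0000)
member 2 (1-2): L=3.2485, (cx,cy)=(0.7363,-0.6766)
member 3 (1-3): L=4.2719, (cx,cy)=(0.9974,-0.0714)
member 4 (2-3): L=2.6602, (cx,cy)=(0.7026,0.7116)
solve A·x = −loads:
  F[0-1] = +471.3933 N (tension)
  F[0-2] = -1636.7199 N (compression)
  F[1-2] = -614.1793 N (compression)
  F[1-3] = +756.6631 N (tension)
  F[2-3] = -2973.2669 N (compression)
  Rx@0 = +1334.2300 N
  Ry@0 = -361.5404 N
  Ry@2 = +2531.3504 N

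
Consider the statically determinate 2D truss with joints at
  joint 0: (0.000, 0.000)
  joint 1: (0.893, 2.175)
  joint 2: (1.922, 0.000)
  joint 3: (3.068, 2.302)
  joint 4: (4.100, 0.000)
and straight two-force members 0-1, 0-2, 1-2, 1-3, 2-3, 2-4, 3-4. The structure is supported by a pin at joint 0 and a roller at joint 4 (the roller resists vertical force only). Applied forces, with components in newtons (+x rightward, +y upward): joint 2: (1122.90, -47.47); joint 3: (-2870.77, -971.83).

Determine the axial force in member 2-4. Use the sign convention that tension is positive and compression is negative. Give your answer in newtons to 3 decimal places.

-386.604

N=5 nodes, M=7 members, R=3 reactions → 2N=10, M+R=10
member 0 (0-1): L=2.3512, (cx,cy)=(0.3798,0.9251)
member 1 (0-2): L=1.9220, (cx,cy)=(1.0000,0.0000)
member 2 (1-2): L=2.4061, (cx,cy)=(0.4277,-0.9039)
member 3 (1-3): L=2.1787, (cx,cy)=(0.9983,0.0583)
member 4 (2-3): L=2.5715, (cx,cy)=(0.4457,0.8952)
member 5 (2-4): L=2.1780, (cx,cy)=(1.0000,0.0000)
member 6 (3-4): L=2.5227, (cx,cy)=(0.4091,-0.9125)
solve A·x = −loads:
  F[0-1] = -2034.0902 N (compression)
  F[0-2] = -975.3055 N (compression)
  F[1-2] = +1977.1035 N (tension)
  F[1-3] = -1620.8438 N (compression)
  F[2-3] = -1943.3731 N (compression)
  F[2-4] = -386.6037 N (compression)
  F[3-4] = +945.0596 N (tension)
  Rx@0 = +1747.8700 N
  Ry@0 = +1881.6660 N
  Ry@4 = -862.3660 N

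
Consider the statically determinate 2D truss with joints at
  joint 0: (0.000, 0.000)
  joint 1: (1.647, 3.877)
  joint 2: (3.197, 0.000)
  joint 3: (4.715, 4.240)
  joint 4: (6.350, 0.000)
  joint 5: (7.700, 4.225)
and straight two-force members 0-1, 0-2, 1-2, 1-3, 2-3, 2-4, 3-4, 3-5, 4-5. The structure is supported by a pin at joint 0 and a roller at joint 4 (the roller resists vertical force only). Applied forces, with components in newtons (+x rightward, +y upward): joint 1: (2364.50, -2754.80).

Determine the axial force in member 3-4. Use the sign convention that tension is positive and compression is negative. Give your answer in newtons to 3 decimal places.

-2313.059

N=6 nodes, M=9 members, R=3 reactions → 2N=12, M+R=12
member 0 (0-1): L=4.2123, (cx,cy)=(0.3910,0.9204)
member 1 (0-2): L=3.1970, (cx,cy)=(1.0000,0.0000)
member 2 (1-2): L=4.1754, (cx,cy)=(0.3712,-0.9285)
member 3 (1-3): L=3.0894, (cx,cy)=(0.9931,0.1175)
member 4 (2-3): L=4.5035, (cx,cy)=(0.3371,0.9415)
member 5 (2-4): L=3.1530, (cx,cy)=(1.0000,0.0000)
member 6 (3-4): L=4.5443, (cx,cy)=(0.3598,-0.9330)
member 7 (3-5): L=2.9850, (cx,cy)=(1.0000,-0.0050)
member 8 (4-5): L=4.4354, (cx,cy)=(0.3044,0.9526)
solve A·x = −loads:
  F[0-1] = -648.2439 N (compression)
  F[0-2] = +2617.9600 N (tension)
  F[1-2] = -2537.7900 N (compression)
  F[1-3] = -1687.5573 N (compression)
  F[2-3] = +2502.9161 N (tension)
  F[2-4] = +832.2154 N (tension)
  F[3-4] = -2313.0588 N (compression)
  F[3-5] = +0.0000 N (tension)
  F[4-5] = -0.0000 N (compression)
  Rx@0 = -2364.5000 N
  Ry@0 = +596.6390 N
  Ry@4 = +2158.1610 N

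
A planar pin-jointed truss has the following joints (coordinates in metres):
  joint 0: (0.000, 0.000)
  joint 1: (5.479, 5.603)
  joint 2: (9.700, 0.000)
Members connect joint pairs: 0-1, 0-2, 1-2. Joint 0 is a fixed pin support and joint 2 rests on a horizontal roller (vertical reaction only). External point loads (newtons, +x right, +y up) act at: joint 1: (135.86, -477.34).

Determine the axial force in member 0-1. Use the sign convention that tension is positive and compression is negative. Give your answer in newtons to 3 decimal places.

-180.762

N=3 nodes, M=3 members, R=3 reactions → 2N=6, M+R=6
member 0 (0-1): L=7.8366, (cx,cy)=(0.6992,0.7150)
member 1 (0-2): L=9.7000, (cx,cy)=(1.0000,0.0000)
member 2 (1-2): L=7.0150, (cx,cy)=(0.6017,-0.7987)
solve A·x = −loads:
  F[0-1] = -180.7619 N (compression)
  F[0-2] = +262.2398 N (tension)
  F[1-2] = -435.8249 N (compression)
  Rx@0 = -135.8600 N
  Ry@0 = +129.2401 N
  Ry@2 = +348.0999 N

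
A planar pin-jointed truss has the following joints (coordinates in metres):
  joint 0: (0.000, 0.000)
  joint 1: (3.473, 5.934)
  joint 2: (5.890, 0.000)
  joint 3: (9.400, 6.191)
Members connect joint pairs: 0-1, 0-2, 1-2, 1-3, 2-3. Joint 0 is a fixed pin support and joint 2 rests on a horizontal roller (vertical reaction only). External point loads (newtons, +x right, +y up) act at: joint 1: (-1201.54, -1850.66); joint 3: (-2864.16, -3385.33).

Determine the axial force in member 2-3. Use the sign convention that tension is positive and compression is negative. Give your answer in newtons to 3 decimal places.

-3843.279

N=4 nodes, M=5 members, R=3 reactions → 2N=8, M+R=8
member 0 (0-1): L=6.8756, (cx,cy)=(0.5051,0.8631)
member 1 (0-2): L=5.8900, (cx,cy)=(1.0000,0.0000)
member 2 (1-2): L=6.4074, (cx,cy)=(0.3772,-0.9261)
member 3 (1-3): L=5.9326, (cx,cy)=(0.9991,0.0433)
member 4 (2-3): L=7.1168, (cx,cy)=(0.4932,0.8699)
solve A·x = −loads:
  F[0-1] = -3433.2555 N (compression)
  F[0-2] = -2331.4994 N (compression)
  F[1-2] = +1155.7968 N (tension)
  F[1-3] = -969.5634 N (compression)
  F[2-3] = -3843.2786 N (compression)
  Rx@0 = +4065.7000 N
  Ry@0 = +2963.0713 N
  Ry@2 = +2272.9187 N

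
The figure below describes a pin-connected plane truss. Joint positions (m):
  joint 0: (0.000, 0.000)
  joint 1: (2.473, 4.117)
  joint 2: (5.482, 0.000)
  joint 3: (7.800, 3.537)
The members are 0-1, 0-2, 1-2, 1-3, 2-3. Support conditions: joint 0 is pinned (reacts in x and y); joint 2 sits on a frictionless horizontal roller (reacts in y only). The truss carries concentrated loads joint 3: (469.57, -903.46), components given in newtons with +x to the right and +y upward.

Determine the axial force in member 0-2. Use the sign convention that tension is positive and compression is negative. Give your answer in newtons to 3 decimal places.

N=4 nodes, M=5 members, R=3 reactions → 2N=8, M+R=8
member 0 (0-1): L=4.8026, (cx,cy)=(0.5149,0.8572)
member 1 (0-2): L=5.4820, (cx,cy)=(1.0000,0.0000)
member 2 (1-2): L=5.0994, (cx,cy)=(0.5901,-0.8074)
member 3 (1-3): L=5.3585, (cx,cy)=(0.9941,-0.1082)
member 4 (2-3): L=4.2289, (cx,cy)=(0.5481,0.8364)
solve A·x = −loads:
  F[0-1] = +799.0630 N (tension)
  F[0-2] = +58.1130 N (tension)
  F[1-2] = -982.0743 N (compression)
  F[1-3] = +996.8067 N (tension)
  F[2-3] = -951.1902 N (compression)
  Rx@0 = -469.5700 N
  Ry@0 = -684.9853 N
  Ry@2 = +1588.4453 N

58.113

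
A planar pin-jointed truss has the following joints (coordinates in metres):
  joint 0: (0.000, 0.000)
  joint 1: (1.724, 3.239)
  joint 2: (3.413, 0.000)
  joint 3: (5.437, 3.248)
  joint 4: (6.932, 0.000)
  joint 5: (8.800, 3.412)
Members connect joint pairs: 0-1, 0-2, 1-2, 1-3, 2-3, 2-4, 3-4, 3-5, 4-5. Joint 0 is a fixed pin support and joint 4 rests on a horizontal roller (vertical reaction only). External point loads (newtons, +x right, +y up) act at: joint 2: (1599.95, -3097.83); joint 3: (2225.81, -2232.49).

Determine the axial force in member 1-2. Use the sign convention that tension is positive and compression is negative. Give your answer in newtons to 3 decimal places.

1137.478

N=6 nodes, M=9 members, R=3 reactions → 2N=12, M+R=12
member 0 (0-1): L=3.6692, (cx,cy)=(0.4699,0.8827)
member 1 (0-2): L=3.4130, (cx,cy)=(1.0000,0.0000)
member 2 (1-2): L=3.6529, (cx,cy)=(0.4624,-0.8867)
member 3 (1-3): L=3.7130, (cx,cy)=(1.0000,0.0024)
member 4 (2-3): L=3.8270, (cx,cy)=(0.5289,0.8487)
member 5 (2-4): L=3.5190, (cx,cy)=(1.0000,0.0000)
member 6 (3-4): L=3.5755, (cx,cy)=(0.4181,-0.9084)
member 7 (3-5): L=3.3670, (cx,cy)=(0.9988,0.0487)
member 8 (4-5): L=3.8899, (cx,cy)=(0.4802,0.8771)
solve A·x = −loads:
  F[0-1] = -1145.4797 N (compression)
  F[0-2] = +4363.9665 N (tension)
  F[1-2] = +1137.4776 N (tension)
  F[1-3] = -1064.1446 N (compression)
  F[2-3] = +2461.6916 N (tension)
  F[2-4] = +1988.0341 N (tension)
  F[3-4] = -4754.7205 N (compression)
  F[3-5] = -0.0000 N (compression)
  F[4-5] = -0.0000 N (compression)
  Rx@0 = -3825.7600 N
  Ry@0 = +1011.1664 N
  Ry@4 = +4319.1536 N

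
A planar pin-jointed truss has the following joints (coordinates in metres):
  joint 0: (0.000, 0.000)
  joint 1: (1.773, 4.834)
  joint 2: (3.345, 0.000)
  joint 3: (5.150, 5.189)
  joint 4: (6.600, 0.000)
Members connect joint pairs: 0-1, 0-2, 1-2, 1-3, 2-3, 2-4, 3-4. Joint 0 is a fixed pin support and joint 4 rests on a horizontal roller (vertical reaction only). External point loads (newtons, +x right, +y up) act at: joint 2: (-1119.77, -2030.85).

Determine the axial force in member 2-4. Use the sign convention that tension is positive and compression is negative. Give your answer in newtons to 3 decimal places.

287.617

N=5 nodes, M=7 members, R=3 reactions → 2N=10, M+R=10
member 0 (0-1): L=5.1489, (cx,cy)=(0.3443,0.9388)
member 1 (0-2): L=3.3450, (cx,cy)=(1.0000,0.0000)
member 2 (1-2): L=5.0832, (cx,cy)=(0.3093,-0.9510)
member 3 (1-3): L=3.3956, (cx,cy)=(0.9945,0.1045)
member 4 (2-3): L=5.4940, (cx,cy)=(0.3285,0.9445)
member 5 (2-4): L=3.2550, (cx,cy)=(1.0000,0.0000)
member 6 (3-4): L=5.3878, (cx,cy)=(0.2691,-0.9631)
solve A·x = −loads:
  F[0-1] = -1066.8221 N (compression)
  F[0-2] = -752.4141 N (compression)
  F[1-2] = +979.1272 N (tension)
  F[1-3] = -673.8487 N (compression)
  F[2-3] = +1164.3544 N (tension)
  F[2-4] = +287.6169 N (tension)
  F[3-4] = -1068.7019 N (compression)
  Rx@0 = +1119.7700 N
  Ry@0 = +1001.5783 N
  Ry@4 = +1029.2717 N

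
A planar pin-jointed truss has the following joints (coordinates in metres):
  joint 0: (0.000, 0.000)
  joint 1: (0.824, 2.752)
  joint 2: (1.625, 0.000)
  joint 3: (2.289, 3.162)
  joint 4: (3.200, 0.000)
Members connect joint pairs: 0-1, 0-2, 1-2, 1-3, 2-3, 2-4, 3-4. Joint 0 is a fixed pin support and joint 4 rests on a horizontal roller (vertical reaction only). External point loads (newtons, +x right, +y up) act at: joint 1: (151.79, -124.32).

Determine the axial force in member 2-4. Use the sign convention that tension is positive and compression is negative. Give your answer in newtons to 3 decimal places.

46.833

N=5 nodes, M=7 members, R=3 reactions → 2N=10, M+R=10
member 0 (0-1): L=2.8727, (cx,cy)=(0.2868,0.9580)
member 1 (0-2): L=1.6250, (cx,cy)=(1.0000,0.0000)
member 2 (1-2): L=2.8662, (cx,cy)=(0.2795,-0.9602)
member 3 (1-3): L=1.5213, (cx,cy)=(0.9630,0.2695)
member 4 (2-3): L=3.2310, (cx,cy)=(0.2055,0.9787)
member 5 (2-4): L=1.5750, (cx,cy)=(1.0000,0.0000)
member 6 (3-4): L=3.2906, (cx,cy)=(0.2768,-0.9609)
solve A·x = −loads:
  F[0-1] = +39.9088 N (tension)
  F[0-2] = +140.3427 N (tension)
  F[1-2] = -194.3710 N (compression)
  F[1-3] = -89.3283 N (compression)
  F[2-3] = +190.6970 N (tension)
  F[2-4] = +46.8326 N (tension)
  F[3-4] = -169.1638 N (compression)
  Rx@0 = -151.7900 N
  Ry@0 = -38.2318 N
  Ry@4 = +162.5518 N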